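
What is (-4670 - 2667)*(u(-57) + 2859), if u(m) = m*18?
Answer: -13448721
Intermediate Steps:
u(m) = 18*m
(-4670 - 2667)*(u(-57) + 2859) = (-4670 - 2667)*(18*(-57) + 2859) = -7337*(-1026 + 2859) = -7337*1833 = -13448721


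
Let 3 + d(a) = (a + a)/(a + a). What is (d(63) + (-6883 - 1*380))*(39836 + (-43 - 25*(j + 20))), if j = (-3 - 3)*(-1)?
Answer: -284373895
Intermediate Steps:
j = 6 (j = -6*(-1) = 6)
d(a) = -2 (d(a) = -3 + (a + a)/(a + a) = -3 + (2*a)/((2*a)) = -3 + (2*a)*(1/(2*a)) = -3 + 1 = -2)
(d(63) + (-6883 - 1*380))*(39836 + (-43 - 25*(j + 20))) = (-2 + (-6883 - 1*380))*(39836 + (-43 - 25*(6 + 20))) = (-2 + (-6883 - 380))*(39836 + (-43 - 25*26)) = (-2 - 7263)*(39836 + (-43 - 650)) = -7265*(39836 - 693) = -7265*39143 = -284373895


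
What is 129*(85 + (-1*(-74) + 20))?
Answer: 23091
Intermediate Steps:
129*(85 + (-1*(-74) + 20)) = 129*(85 + (74 + 20)) = 129*(85 + 94) = 129*179 = 23091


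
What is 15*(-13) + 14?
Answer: -181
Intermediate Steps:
15*(-13) + 14 = -195 + 14 = -181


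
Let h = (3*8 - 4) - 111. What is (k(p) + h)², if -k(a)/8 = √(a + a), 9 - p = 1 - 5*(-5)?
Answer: 6105 + 1456*I*√34 ≈ 6105.0 + 8489.9*I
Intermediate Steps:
p = -17 (p = 9 - (1 - 5*(-5)) = 9 - (1 + 25) = 9 - 1*26 = 9 - 26 = -17)
h = -91 (h = (24 - 4) - 111 = 20 - 111 = -91)
k(a) = -8*√2*√a (k(a) = -8*√(a + a) = -8*√2*√a)
(k(p) + h)² = (-8*√2*√(-17) - 91)² = (-8*√2*I*√17 - 91)² = (-8*I*√34 - 91)² = (-91 - 8*I*√34)²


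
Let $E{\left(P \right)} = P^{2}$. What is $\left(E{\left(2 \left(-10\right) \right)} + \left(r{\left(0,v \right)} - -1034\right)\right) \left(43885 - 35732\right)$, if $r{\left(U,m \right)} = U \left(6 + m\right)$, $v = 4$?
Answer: $11691402$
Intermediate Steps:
$\left(E{\left(2 \left(-10\right) \right)} + \left(r{\left(0,v \right)} - -1034\right)\right) \left(43885 - 35732\right) = \left(\left(2 \left(-10\right)\right)^{2} + \left(0 \left(6 + 4\right) - -1034\right)\right) \left(43885 - 35732\right) = \left(\left(-20\right)^{2} + \left(0 \cdot 10 + 1034\right)\right) 8153 = \left(400 + \left(0 + 1034\right)\right) 8153 = \left(400 + 1034\right) 8153 = 1434 \cdot 8153 = 11691402$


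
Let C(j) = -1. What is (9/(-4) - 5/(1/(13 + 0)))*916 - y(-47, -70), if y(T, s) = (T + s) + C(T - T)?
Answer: -61483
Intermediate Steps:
y(T, s) = -1 + T + s (y(T, s) = (T + s) - 1 = -1 + T + s)
(9/(-4) - 5/(1/(13 + 0)))*916 - y(-47, -70) = (9/(-4) - 5/(1/(13 + 0)))*916 - (-1 - 47 - 70) = (9*(-1/4) - 5/(1/13))*916 - 1*(-118) = (-9/4 - 5/1/13)*916 + 118 = (-9/4 - 5*13)*916 + 118 = (-9/4 - 65)*916 + 118 = -269/4*916 + 118 = -61601 + 118 = -61483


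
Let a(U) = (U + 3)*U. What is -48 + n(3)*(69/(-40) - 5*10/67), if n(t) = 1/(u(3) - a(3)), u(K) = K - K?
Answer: -2308897/48240 ≈ -47.863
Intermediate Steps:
u(K) = 0
a(U) = U*(3 + U) (a(U) = (3 + U)*U = U*(3 + U))
n(t) = -1/18 (n(t) = 1/(0 - 3*(3 + 3)) = 1/(0 - 3*6) = 1/(0 - 1*18) = 1/(0 - 18) = 1/(-18) = -1/18)
-48 + n(3)*(69/(-40) - 5*10/67) = -48 - (69/(-40) - 5*10/67)/18 = -48 - (69*(-1/40) - 50*1/67)/18 = -48 - (-69/40 - 50/67)/18 = -48 - 1/18*(-6623/2680) = -48 + 6623/48240 = -2308897/48240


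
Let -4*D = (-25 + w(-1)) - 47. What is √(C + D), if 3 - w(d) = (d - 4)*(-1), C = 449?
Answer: √1870/2 ≈ 21.622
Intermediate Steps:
w(d) = -1 + d (w(d) = 3 - (d - 4)*(-1) = 3 - (-4 + d)*(-1) = 3 - (4 - d) = 3 + (-4 + d) = -1 + d)
D = 37/2 (D = -((-25 + (-1 - 1)) - 47)/4 = -((-25 - 2) - 47)/4 = -(-27 - 47)/4 = -¼*(-74) = 37/2 ≈ 18.500)
√(C + D) = √(449 + 37/2) = √(935/2) = √1870/2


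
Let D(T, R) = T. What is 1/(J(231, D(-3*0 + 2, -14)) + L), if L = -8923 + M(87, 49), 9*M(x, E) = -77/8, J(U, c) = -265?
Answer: -72/661613 ≈ -0.00010882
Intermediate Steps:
M(x, E) = -77/72 (M(x, E) = (-77/8)/9 = (-77*⅛)/9 = (⅑)*(-77/8) = -77/72)
L = -642533/72 (L = -8923 - 77/72 = -642533/72 ≈ -8924.1)
1/(J(231, D(-3*0 + 2, -14)) + L) = 1/(-265 - 642533/72) = 1/(-661613/72) = -72/661613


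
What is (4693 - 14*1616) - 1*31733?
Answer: -49664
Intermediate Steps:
(4693 - 14*1616) - 1*31733 = (4693 - 1*22624) - 31733 = (4693 - 22624) - 31733 = -17931 - 31733 = -49664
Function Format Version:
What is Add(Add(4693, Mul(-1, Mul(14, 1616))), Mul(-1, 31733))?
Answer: -49664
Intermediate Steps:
Add(Add(4693, Mul(-1, Mul(14, 1616))), Mul(-1, 31733)) = Add(Add(4693, Mul(-1, 22624)), -31733) = Add(Add(4693, -22624), -31733) = Add(-17931, -31733) = -49664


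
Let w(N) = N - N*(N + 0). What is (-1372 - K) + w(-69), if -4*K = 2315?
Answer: -22493/4 ≈ -5623.3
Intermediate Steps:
K = -2315/4 (K = -1/4*2315 = -2315/4 ≈ -578.75)
w(N) = N - N**2 (w(N) = N - N*N = N - N**2)
(-1372 - K) + w(-69) = (-1372 - 1*(-2315/4)) - 69*(1 - 1*(-69)) = (-1372 + 2315/4) - 69*(1 + 69) = -3173/4 - 69*70 = -3173/4 - 4830 = -22493/4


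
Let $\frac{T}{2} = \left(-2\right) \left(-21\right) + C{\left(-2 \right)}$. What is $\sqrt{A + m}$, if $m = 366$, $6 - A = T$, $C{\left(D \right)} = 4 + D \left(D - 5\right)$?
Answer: $6 \sqrt{7} \approx 15.875$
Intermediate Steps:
$C{\left(D \right)} = 4 + D \left(-5 + D\right)$ ($C{\left(D \right)} = 4 + D \left(D - 5\right) = 4 + D \left(-5 + D\right)$)
$T = 120$ ($T = 2 \left(\left(-2\right) \left(-21\right) + \left(4 + \left(-2\right)^{2} - -10\right)\right) = 2 \left(42 + \left(4 + 4 + 10\right)\right) = 2 \left(42 + 18\right) = 2 \cdot 60 = 120$)
$A = -114$ ($A = 6 - 120 = -114$)
$\sqrt{A + m} = \sqrt{-114 + 366} = \sqrt{252} = 6 \sqrt{7}$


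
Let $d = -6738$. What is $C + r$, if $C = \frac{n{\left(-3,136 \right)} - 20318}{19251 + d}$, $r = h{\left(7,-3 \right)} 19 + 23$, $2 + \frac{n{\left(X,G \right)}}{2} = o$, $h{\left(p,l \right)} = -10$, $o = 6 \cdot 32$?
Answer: $- \frac{703203}{4171} \approx -168.59$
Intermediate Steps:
$o = 192$
$n{\left(X,G \right)} = 380$ ($n{\left(X,G \right)} = -4 + 2 \cdot 192 = -4 + 384 = 380$)
$r = -167$ ($r = \left(-10\right) 19 + 23 = -190 + 23 = -167$)
$C = - \frac{6646}{4171}$ ($C = \frac{380 - 20318}{19251 - 6738} = - \frac{19938}{12513} = \left(-19938\right) \frac{1}{12513} = - \frac{6646}{4171} \approx -1.5934$)
$C + r = - \frac{6646}{4171} - 167 = - \frac{703203}{4171}$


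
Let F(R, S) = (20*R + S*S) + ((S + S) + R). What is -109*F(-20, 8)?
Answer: 37060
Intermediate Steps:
F(R, S) = S**2 + 2*S + 21*R (F(R, S) = (20*R + S**2) + (2*S + R) = (S**2 + 20*R) + (R + 2*S) = S**2 + 2*S + 21*R)
-109*F(-20, 8) = -109*(8**2 + 2*8 + 21*(-20)) = -109*(64 + 16 - 420) = -109*(-340) = 37060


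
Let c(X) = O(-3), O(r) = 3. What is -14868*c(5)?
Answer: -44604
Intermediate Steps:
c(X) = 3
-14868*c(5) = -14868*3 = -236*189 = -44604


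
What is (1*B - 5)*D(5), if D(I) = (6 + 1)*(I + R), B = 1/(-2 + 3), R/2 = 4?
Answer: -364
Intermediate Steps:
R = 8 (R = 2*4 = 8)
B = 1 (B = 1/1 = 1)
D(I) = 56 + 7*I (D(I) = (6 + 1)*(I + 8) = 7*(8 + I) = 56 + 7*I)
(1*B - 5)*D(5) = (1*1 - 5)*(56 + 7*5) = (1 - 5)*(56 + 35) = -4*91 = -364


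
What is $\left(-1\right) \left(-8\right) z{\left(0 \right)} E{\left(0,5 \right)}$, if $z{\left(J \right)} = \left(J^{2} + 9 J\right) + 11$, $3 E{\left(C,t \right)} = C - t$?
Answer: $- \frac{440}{3} \approx -146.67$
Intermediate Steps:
$E{\left(C,t \right)} = - \frac{t}{3} + \frac{C}{3}$ ($E{\left(C,t \right)} = \frac{C - t}{3} = - \frac{t}{3} + \frac{C}{3}$)
$z{\left(J \right)} = 11 + J^{2} + 9 J$
$\left(-1\right) \left(-8\right) z{\left(0 \right)} E{\left(0,5 \right)} = \left(-1\right) \left(-8\right) \left(11 + 0^{2} + 9 \cdot 0\right) \left(\left(- \frac{1}{3}\right) 5 + \frac{1}{3} \cdot 0\right) = 8 \left(11 + 0 + 0\right) \left(- \frac{5}{3} + 0\right) = 8 \cdot 11 \left(- \frac{5}{3}\right) = 88 \left(- \frac{5}{3}\right) = - \frac{440}{3}$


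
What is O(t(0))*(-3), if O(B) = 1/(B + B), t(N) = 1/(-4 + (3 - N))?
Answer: 3/2 ≈ 1.5000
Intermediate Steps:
t(N) = 1/(-1 - N)
O(B) = 1/(2*B)
O(t(0))*(-3) = (1/(2*((-1/(1 + 0)))))*(-3) = (1/(2*((-1/1))))*(-3) = (1/(2*((-1*1))))*(-3) = ((½)/(-1))*(-3) = ((½)*(-1))*(-3) = -½*(-3) = 3/2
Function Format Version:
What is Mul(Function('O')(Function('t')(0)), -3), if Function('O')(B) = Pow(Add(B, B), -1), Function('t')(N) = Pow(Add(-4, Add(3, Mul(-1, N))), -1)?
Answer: Rational(3, 2) ≈ 1.5000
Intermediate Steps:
Function('t')(N) = Pow(Add(-1, Mul(-1, N)), -1)
Function('O')(B) = Mul(Rational(1, 2), Pow(B, -1)) (Function('O')(B) = Pow(Mul(2, B), -1) = Mul(Rational(1, 2), Pow(B, -1)))
Mul(Function('O')(Function('t')(0)), -3) = Mul(Mul(Rational(1, 2), Pow(Mul(-1, Pow(Add(1, 0), -1)), -1)), -3) = Mul(Mul(Rational(1, 2), Pow(Mul(-1, Pow(1, -1)), -1)), -3) = Mul(Mul(Rational(1, 2), Pow(Mul(-1, 1), -1)), -3) = Mul(Mul(Rational(1, 2), Pow(-1, -1)), -3) = Mul(Mul(Rational(1, 2), -1), -3) = Mul(Rational(-1, 2), -3) = Rational(3, 2)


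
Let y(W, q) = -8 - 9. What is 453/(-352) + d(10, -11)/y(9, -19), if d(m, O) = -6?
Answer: -5589/5984 ≈ -0.93399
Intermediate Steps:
y(W, q) = -17
453/(-352) + d(10, -11)/y(9, -19) = 453/(-352) - 6/(-17) = 453*(-1/352) - 6*(-1/17) = -453/352 + 6/17 = -5589/5984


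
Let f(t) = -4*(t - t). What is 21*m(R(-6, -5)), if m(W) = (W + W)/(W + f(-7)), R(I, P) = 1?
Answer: 42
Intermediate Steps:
f(t) = 0 (f(t) = -4*0 = 0)
m(W) = 2 (m(W) = (W + W)/(W + 0) = (2*W)/W = 2)
21*m(R(-6, -5)) = 21*2 = 42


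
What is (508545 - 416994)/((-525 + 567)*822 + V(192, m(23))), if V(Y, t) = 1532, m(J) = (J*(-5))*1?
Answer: 91551/36056 ≈ 2.5391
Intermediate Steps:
m(J) = -5*J (m(J) = -5*J*1 = -5*J)
(508545 - 416994)/((-525 + 567)*822 + V(192, m(23))) = (508545 - 416994)/((-525 + 567)*822 + 1532) = 91551/(42*822 + 1532) = 91551/(34524 + 1532) = 91551/36056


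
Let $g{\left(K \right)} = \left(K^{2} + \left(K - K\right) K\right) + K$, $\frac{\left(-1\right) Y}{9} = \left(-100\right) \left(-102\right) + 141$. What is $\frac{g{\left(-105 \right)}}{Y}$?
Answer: $- \frac{3640}{31023} \approx -0.11733$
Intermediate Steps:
$Y = -93069$ ($Y = - 9 \left(\left(-100\right) \left(-102\right) + 141\right) = - 9 \left(10200 + 141\right) = \left(-9\right) 10341 = -93069$)
$g{\left(K \right)} = K + K^{2}$ ($g{\left(K \right)} = \left(K^{2} + 0 K\right) + K = \left(K^{2} + 0\right) + K = K^{2} + K = K + K^{2}$)
$\frac{g{\left(-105 \right)}}{Y} = \frac{\left(-105\right) \left(1 - 105\right)}{-93069} = \left(-105\right) \left(-104\right) \left(- \frac{1}{93069}\right) = 10920 \left(- \frac{1}{93069}\right) = - \frac{3640}{31023}$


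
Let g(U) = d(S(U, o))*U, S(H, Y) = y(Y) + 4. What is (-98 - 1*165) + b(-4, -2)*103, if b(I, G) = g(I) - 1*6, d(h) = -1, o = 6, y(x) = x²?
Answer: -469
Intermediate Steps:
S(H, Y) = 4 + Y² (S(H, Y) = Y² + 4 = 4 + Y²)
g(U) = -U
b(I, G) = -6 - I (b(I, G) = -I - 1*6 = -I - 6 = -6 - I)
(-98 - 1*165) + b(-4, -2)*103 = (-98 - 1*165) + (-6 - 1*(-4))*103 = (-98 - 165) + (-6 + 4)*103 = -263 - 2*103 = -263 - 206 = -469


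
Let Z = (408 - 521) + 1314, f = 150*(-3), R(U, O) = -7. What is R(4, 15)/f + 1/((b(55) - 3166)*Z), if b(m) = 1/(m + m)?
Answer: 2927763913/188216576550 ≈ 0.015555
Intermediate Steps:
b(m) = 1/(2*m)
f = -450
Z = 1201 (Z = -113 + 1314 = 1201)
R(4, 15)/f + 1/((b(55) - 3166)*Z) = -7/(-450) + 1/((½)/55 - 3166*1201) = -7*(-1/450) + (1/1201)/((½)*(1/55) - 3166) = 7/450 + (1/1201)/(1/110 - 3166) = 7/450 + (1/1201)/(-348259/110) = 7/450 - 110/348259*1/1201 = 7/450 - 110/418259059 = 2927763913/188216576550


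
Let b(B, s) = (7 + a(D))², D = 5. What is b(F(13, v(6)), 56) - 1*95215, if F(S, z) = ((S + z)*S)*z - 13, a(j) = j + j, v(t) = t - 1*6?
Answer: -94926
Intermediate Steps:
v(t) = -6 + t (v(t) = t - 6 = -6 + t)
a(j) = 2*j
F(S, z) = -13 + S*z*(S + z) (F(S, z) = (S*(S + z))*z - 13 = S*z*(S + z) - 13 = -13 + S*z*(S + z))
b(B, s) = 289 (b(B, s) = (7 + 2*5)² = (7 + 10)² = 17² = 289)
b(F(13, v(6)), 56) - 1*95215 = 289 - 1*95215 = 289 - 95215 = -94926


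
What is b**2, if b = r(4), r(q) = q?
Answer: 16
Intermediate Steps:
b = 4
b**2 = 4**2 = 16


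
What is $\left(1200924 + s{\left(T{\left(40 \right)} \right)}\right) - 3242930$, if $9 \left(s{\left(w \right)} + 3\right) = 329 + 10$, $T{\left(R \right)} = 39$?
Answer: $- \frac{6125914}{3} \approx -2.042 \cdot 10^{6}$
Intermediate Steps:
$s{\left(w \right)} = \frac{104}{3}$ ($s{\left(w \right)} = -3 + \frac{329 + 10}{9} = -3 + \frac{1}{9} \cdot 339 = -3 + \frac{113}{3} = \frac{104}{3}$)
$\left(1200924 + s{\left(T{\left(40 \right)} \right)}\right) - 3242930 = \left(1200924 + \frac{104}{3}\right) - 3242930 = \frac{3602876}{3} - 3242930 = - \frac{6125914}{3}$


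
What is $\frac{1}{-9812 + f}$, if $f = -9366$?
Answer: $- \frac{1}{19178} \approx -5.2143 \cdot 10^{-5}$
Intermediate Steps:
$\frac{1}{-9812 + f} = \frac{1}{-9812 - 9366} = \frac{1}{-19178} = - \frac{1}{19178}$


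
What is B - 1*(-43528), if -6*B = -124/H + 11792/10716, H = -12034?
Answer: 2104945451005/48358629 ≈ 43528.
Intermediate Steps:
B = -8952107/48358629 (B = -(-124/(-12034) + 11792/10716)/6 = -(-124*(-1/12034) + 11792*(1/10716))/6 = -(62/6017 + 2948/2679)/6 = -1/6*17904214/16119543 = -8952107/48358629 ≈ -0.18512)
B - 1*(-43528) = -8952107/48358629 - 1*(-43528) = -8952107/48358629 + 43528 = 2104945451005/48358629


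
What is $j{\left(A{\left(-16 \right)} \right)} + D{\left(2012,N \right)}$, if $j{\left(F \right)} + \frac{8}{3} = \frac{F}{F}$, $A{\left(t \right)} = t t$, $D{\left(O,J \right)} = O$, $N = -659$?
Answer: $\frac{6031}{3} \approx 2010.3$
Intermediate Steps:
$A{\left(t \right)} = t^{2}$
$j{\left(F \right)} = - \frac{5}{3}$ ($j{\left(F \right)} = - \frac{8}{3} + \frac{F}{F} = - \frac{8}{3} + 1 = - \frac{5}{3}$)
$j{\left(A{\left(-16 \right)} \right)} + D{\left(2012,N \right)} = - \frac{5}{3} + 2012 = \frac{6031}{3}$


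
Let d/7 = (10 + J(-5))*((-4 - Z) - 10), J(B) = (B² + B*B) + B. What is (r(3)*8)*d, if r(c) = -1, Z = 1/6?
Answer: 130900/3 ≈ 43633.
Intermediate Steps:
Z = ⅙ ≈ 0.16667
J(B) = B + 2*B² (J(B) = (B² + B²) + B = 2*B² + B = B + 2*B²)
d = -32725/6 (d = 7*((10 - 5*(1 + 2*(-5)))*((-4 - 1*⅙) - 10)) = 7*((10 - 5*(1 - 10))*((-4 - ⅙) - 10)) = 7*((10 - 5*(-9))*(-25/6 - 10)) = 7*((10 + 45)*(-85/6)) = 7*(55*(-85/6)) = 7*(-4675/6) = -32725/6 ≈ -5454.2)
(r(3)*8)*d = -1*8*(-32725/6) = -8*(-32725/6) = 130900/3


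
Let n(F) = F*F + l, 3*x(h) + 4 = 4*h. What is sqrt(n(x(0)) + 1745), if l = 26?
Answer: sqrt(15955)/3 ≈ 42.104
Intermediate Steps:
x(h) = -4/3 + 4*h/3 (x(h) = -4/3 + (4*h)/3 = -4/3 + 4*h/3)
n(F) = 26 + F**2 (n(F) = F*F + 26 = F**2 + 26 = 26 + F**2)
sqrt(n(x(0)) + 1745) = sqrt((26 + (-4/3 + (4/3)*0)**2) + 1745) = sqrt((26 + (-4/3 + 0)**2) + 1745) = sqrt((26 + (-4/3)**2) + 1745) = sqrt((26 + 16/9) + 1745) = sqrt(250/9 + 1745) = sqrt(15955/9) = sqrt(15955)/3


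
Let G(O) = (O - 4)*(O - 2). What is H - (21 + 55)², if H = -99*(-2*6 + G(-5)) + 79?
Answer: -10746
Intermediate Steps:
G(O) = (-4 + O)*(-2 + O)
H = -4970 (H = -99*(-2*6 + (8 + (-5)² - 6*(-5))) + 79 = -99*(-12 + (8 + 25 + 30)) + 79 = -99*(-12 + 63) + 79 = -99*51 + 79 = -5049 + 79 = -4970)
H - (21 + 55)² = -4970 - (21 + 55)² = -4970 - 1*76² = -4970 - 1*5776 = -4970 - 5776 = -10746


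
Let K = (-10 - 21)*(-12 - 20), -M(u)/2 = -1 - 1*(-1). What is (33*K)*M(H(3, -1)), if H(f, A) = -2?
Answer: 0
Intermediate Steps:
M(u) = 0 (M(u) = -2*(-1 - 1*(-1)) = -2*(-1 + 1) = -2*0 = 0)
K = 992 (K = -31*(-32) = 992)
(33*K)*M(H(3, -1)) = (33*992)*0 = 32736*0 = 0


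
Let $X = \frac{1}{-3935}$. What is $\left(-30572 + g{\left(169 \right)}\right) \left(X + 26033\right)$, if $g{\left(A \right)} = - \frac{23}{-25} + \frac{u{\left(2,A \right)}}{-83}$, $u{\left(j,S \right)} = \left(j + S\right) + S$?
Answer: $- \frac{6499141955290314}{8165125} \approx -7.9596 \cdot 10^{8}$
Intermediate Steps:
$u{\left(j,S \right)} = j + 2 S$ ($u{\left(j,S \right)} = \left(S + j\right) + S = j + 2 S$)
$X = - \frac{1}{3935} \approx -0.00025413$
$g{\left(A \right)} = \frac{1859}{2075} - \frac{2 A}{83}$ ($g{\left(A \right)} = - \frac{23}{-25} + \frac{2 + 2 A}{-83} = \left(-23\right) \left(- \frac{1}{25}\right) + \left(2 + 2 A\right) \left(- \frac{1}{83}\right) = \frac{23}{25} - \left(\frac{2}{83} + \frac{2 A}{83}\right) = \frac{1859}{2075} - \frac{2 A}{83}$)
$\left(-30572 + g{\left(169 \right)}\right) \left(X + 26033\right) = \left(-30572 + \left(\frac{1859}{2075} - \frac{338}{83}\right)\right) \left(- \frac{1}{3935} + 26033\right) = \left(-30572 + \left(\frac{1859}{2075} - \frac{338}{83}\right)\right) \frac{102439854}{3935} = \left(-30572 - \frac{6591}{2075}\right) \frac{102439854}{3935} = \left(- \frac{63443491}{2075}\right) \frac{102439854}{3935} = - \frac{6499141955290314}{8165125}$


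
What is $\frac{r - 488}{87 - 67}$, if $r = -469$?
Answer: $- \frac{957}{20} \approx -47.85$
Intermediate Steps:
$\frac{r - 488}{87 - 67} = \frac{-469 - 488}{87 - 67} = - \frac{957}{20}$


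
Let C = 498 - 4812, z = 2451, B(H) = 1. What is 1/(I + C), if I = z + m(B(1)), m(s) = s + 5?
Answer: -1/1857 ≈ -0.00053850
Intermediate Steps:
m(s) = 5 + s
C = -4314
I = 2457 (I = 2451 + (5 + 1) = 2451 + 6 = 2457)
1/(I + C) = 1/(2457 - 4314) = 1/(-1857) = -1/1857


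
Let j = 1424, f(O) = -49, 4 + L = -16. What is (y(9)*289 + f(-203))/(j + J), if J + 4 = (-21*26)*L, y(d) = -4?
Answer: -241/2468 ≈ -0.097650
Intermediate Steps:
L = -20 (L = -4 - 16 = -20)
J = 10916 (J = -4 - 21*26*(-20) = -4 - 546*(-20) = -4 + 10920 = 10916)
(y(9)*289 + f(-203))/(j + J) = (-4*289 - 49)/(1424 + 10916) = (-1156 - 49)/12340 = -1205*1/12340 = -241/2468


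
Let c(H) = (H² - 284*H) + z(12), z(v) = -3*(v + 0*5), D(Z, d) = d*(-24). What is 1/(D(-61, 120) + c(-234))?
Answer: 1/118296 ≈ 8.4534e-6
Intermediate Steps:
D(Z, d) = -24*d
z(v) = -3*v (z(v) = -3*(v + 0) = -3*v)
c(H) = -36 + H² - 284*H (c(H) = (H² - 284*H) - 3*12 = (H² - 284*H) - 36 = -36 + H² - 284*H)
1/(D(-61, 120) + c(-234)) = 1/(-24*120 + (-36 + (-234)² - 284*(-234))) = 1/(-2880 + (-36 + 54756 + 66456)) = 1/(-2880 + 121176) = 1/118296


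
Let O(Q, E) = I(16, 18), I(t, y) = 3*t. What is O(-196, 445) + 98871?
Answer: 98919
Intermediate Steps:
O(Q, E) = 48 (O(Q, E) = 3*16 = 48)
O(-196, 445) + 98871 = 48 + 98871 = 98919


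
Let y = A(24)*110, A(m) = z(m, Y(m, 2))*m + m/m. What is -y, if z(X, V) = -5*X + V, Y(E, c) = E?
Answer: 253330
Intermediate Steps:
z(X, V) = V - 5*X
A(m) = 1 - 4*m² (A(m) = (m - 5*m)*m + m/m = (-4*m)*m + 1 = -4*m² + 1 = 1 - 4*m²)
y = -253330 (y = (1 - 4*24²)*110 = (1 - 4*576)*110 = (1 - 2304)*110 = -2303*110 = -253330)
-y = -1*(-253330) = 253330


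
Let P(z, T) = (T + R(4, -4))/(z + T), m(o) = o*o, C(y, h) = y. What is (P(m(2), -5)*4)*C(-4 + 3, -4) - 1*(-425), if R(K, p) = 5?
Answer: 425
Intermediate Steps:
m(o) = o²
P(z, T) = (5 + T)/(T + z) (P(z, T) = (T + 5)/(z + T) = (5 + T)/(T + z))
(P(m(2), -5)*4)*C(-4 + 3, -4) - 1*(-425) = (((5 - 5)/(-5 + 2²))*4)*(-4 + 3) - 1*(-425) = ((0/(-5 + 4))*4)*(-1) + 425 = ((0/(-1))*4)*(-1) + 425 = (-1*0*4)*(-1) + 425 = (0*4)*(-1) + 425 = 0*(-1) + 425 = 0 + 425 = 425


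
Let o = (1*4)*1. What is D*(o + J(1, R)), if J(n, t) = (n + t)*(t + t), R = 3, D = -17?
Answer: -476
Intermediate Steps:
o = 4 (o = 4*1 = 4)
J(n, t) = 2*t*(n + t) (J(n, t) = (n + t)*(2*t) = 2*t*(n + t))
D*(o + J(1, R)) = -17*(4 + 2*3*(1 + 3)) = -17*(4 + 2*3*4) = -17*(4 + 24) = -17*28 = -476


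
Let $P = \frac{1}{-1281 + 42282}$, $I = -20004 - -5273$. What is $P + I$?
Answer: $- \frac{603985730}{41001} \approx -14731.0$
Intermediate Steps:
$I = -14731$ ($I = -20004 + 5273 = -14731$)
$P = \frac{1}{41001} \approx 2.439 \cdot 10^{-5}$
$P + I = \frac{1}{41001} - 14731 = - \frac{603985730}{41001}$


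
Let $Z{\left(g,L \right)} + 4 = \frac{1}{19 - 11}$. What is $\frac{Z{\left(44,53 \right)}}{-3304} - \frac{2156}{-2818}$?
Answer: $\frac{28537375}{37242688} \approx 0.76625$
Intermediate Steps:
$Z{\left(g,L \right)} = - \frac{31}{8}$ ($Z{\left(g,L \right)} = -4 + \frac{1}{19 - 11} = -4 + \frac{1}{8} = - \frac{31}{8}$)
$\frac{Z{\left(44,53 \right)}}{-3304} - \frac{2156}{-2818} = - \frac{31}{8 \left(-3304\right)} - \frac{2156}{-2818} = \left(- \frac{31}{8}\right) \left(- \frac{1}{3304}\right) - - \frac{1078}{1409} = \frac{31}{26432} + \frac{1078}{1409} = \frac{28537375}{37242688}$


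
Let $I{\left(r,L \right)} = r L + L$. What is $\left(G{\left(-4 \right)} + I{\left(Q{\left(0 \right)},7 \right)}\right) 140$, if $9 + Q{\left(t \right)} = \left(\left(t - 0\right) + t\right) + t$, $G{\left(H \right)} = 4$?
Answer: $-7280$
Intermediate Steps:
$Q{\left(t \right)} = -9 + 3 t$ ($Q{\left(t \right)} = -9 + \left(\left(\left(t - 0\right) + t\right) + t\right) = -9 + \left(\left(\left(t + 0\right) + t\right) + t\right) = -9 + \left(\left(t + t\right) + t\right) = -9 + \left(2 t + t\right) = -9 + 3 t$)
$I{\left(r,L \right)} = L + L r$ ($I{\left(r,L \right)} = L r + L = L + L r$)
$\left(G{\left(-4 \right)} + I{\left(Q{\left(0 \right)},7 \right)}\right) 140 = \left(4 + 7 \left(1 + \left(-9 + 3 \cdot 0\right)\right)\right) 140 = \left(4 + 7 \left(1 + \left(-9 + 0\right)\right)\right) 140 = \left(4 + 7 \left(1 - 9\right)\right) 140 = \left(4 + 7 \left(-8\right)\right) 140 = \left(4 - 56\right) 140 = \left(-52\right) 140 = -7280$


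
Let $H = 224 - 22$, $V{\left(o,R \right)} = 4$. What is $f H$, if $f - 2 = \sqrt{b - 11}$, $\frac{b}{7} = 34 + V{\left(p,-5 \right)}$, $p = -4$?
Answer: $404 + 202 \sqrt{255} \approx 3629.7$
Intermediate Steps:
$b = 266$ ($b = 7 \left(34 + 4\right) = 7 \cdot 38 = 266$)
$H = 202$ ($H = 224 - 22 = 202$)
$f = 2 + \sqrt{255}$ ($f = 2 + \sqrt{266 - 11} = 2 + \sqrt{255} \approx 17.969$)
$f H = \left(2 + \sqrt{255}\right) 202 = 404 + 202 \sqrt{255}$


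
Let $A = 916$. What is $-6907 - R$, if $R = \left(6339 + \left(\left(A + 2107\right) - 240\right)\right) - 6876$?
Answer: $-9153$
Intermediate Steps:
$R = 2246$ ($R = \left(6339 + \left(\left(916 + 2107\right) - 240\right)\right) - 6876 = \left(6339 + \left(3023 - 240\right)\right) - 6876 = \left(6339 + 2783\right) - 6876 = 9122 - 6876 = 2246$)
$-6907 - R = -6907 - 2246 = -9153$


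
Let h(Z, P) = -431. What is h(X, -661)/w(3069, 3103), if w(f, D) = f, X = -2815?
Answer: -431/3069 ≈ -0.14044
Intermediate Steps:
h(X, -661)/w(3069, 3103) = -431/3069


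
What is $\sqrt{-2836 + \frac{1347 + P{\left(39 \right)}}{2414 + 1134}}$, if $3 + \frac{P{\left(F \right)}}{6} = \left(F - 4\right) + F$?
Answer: $\frac{i \sqrt{8923534885}}{1774} \approx 53.249 i$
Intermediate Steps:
$P{\left(F \right)} = -42 + 12 F$ ($P{\left(F \right)} = -18 + 6 \left(\left(F - 4\right) + F\right) = -18 + 6 \left(\left(-4 + F\right) + F\right) = -18 + 6 \left(-4 + 2 F\right) = -18 + \left(-24 + 12 F\right) = -42 + 12 F$)
$\sqrt{-2836 + \frac{1347 + P{\left(39 \right)}}{2414 + 1134}} = \sqrt{-2836 + \frac{1347 + \left(-42 + 12 \cdot 39\right)}{2414 + 1134}} = \sqrt{-2836 + \frac{1347 + \left(-42 + 468\right)}{3548}} = \sqrt{-2836 + \left(1347 + 426\right) \frac{1}{3548}} = \sqrt{-2836 + 1773 \cdot \frac{1}{3548}} = \sqrt{-2836 + \frac{1773}{3548}} = \sqrt{- \frac{10060355}{3548}} = \frac{i \sqrt{8923534885}}{1774}$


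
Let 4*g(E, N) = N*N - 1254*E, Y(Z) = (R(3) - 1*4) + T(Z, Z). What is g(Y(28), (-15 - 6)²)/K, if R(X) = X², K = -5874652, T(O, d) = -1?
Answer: -189465/23498608 ≈ -0.0080628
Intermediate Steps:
Y(Z) = 4 (Y(Z) = (3² - 1*4) - 1 = (9 - 4) - 1 = 5 - 1 = 4)
g(E, N) = -627*E/2 + N²/4 (g(E, N) = (N*N - 1254*E)/4 = (N² - 1254*E)/4 = -627*E/2 + N²/4)
g(Y(28), (-15 - 6)²)/K = (-627/2*4 + ((-15 - 6)²)²/4)/(-5874652) = (-1254 + ((-21)²)²/4)*(-1/5874652) = (-1254 + (¼)*441²)*(-1/5874652) = (-1254 + (¼)*194481)*(-1/5874652) = (-1254 + 194481/4)*(-1/5874652) = (189465/4)*(-1/5874652) = -189465/23498608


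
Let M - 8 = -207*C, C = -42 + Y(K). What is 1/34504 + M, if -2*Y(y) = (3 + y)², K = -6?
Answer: 332394285/34504 ≈ 9633.5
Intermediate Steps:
Y(y) = -(3 + y)²/2
C = -93/2 (C = -42 - (3 - 6)²/2 = -42 - ½*(-3)² = -42 - ½*9 = -42 - 9/2 = -93/2 ≈ -46.500)
M = 19267/2 (M = 8 - 207*(-93/2) = 8 + 19251/2 = 19267/2 ≈ 9633.5)
1/34504 + M = 1/34504 + 19267/2 = 332394285/34504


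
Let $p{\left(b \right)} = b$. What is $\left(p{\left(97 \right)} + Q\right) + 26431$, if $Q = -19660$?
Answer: $6868$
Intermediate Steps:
$\left(p{\left(97 \right)} + Q\right) + 26431 = \left(97 - 19660\right) + 26431 = -19563 + 26431 = 6868$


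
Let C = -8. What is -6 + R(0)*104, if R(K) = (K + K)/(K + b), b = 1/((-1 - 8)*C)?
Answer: -6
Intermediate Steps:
b = 1/72 (b = 1/(-1 - 8*(-8)) = -⅛/(-9) = -⅑*(-⅛) = 1/72 ≈ 0.013889)
R(K) = 2*K/(1/72 + K) (R(K) = (K + K)/(K + 1/72) = (2*K)/(1/72 + K) = 2*K/(1/72 + K))
-6 + R(0)*104 = -6 + (144*0/(1 + 72*0))*104 = -6 + (144*0/(1 + 0))*104 = -6 + (144*0/1)*104 = -6 + (144*0*1)*104 = -6 + 0*104 = -6 + 0 = -6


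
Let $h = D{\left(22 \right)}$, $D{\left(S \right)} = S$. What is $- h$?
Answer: $-22$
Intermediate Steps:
$h = 22$
$- h = \left(-1\right) 22 = -22$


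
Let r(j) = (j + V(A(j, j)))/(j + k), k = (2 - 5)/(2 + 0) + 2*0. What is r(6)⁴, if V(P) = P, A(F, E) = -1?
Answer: 10000/6561 ≈ 1.5242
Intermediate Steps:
k = -3/2 (k = -3/2 + 0 = -3/2 ≈ -1.5000)
r(j) = (-1 + j)/(-3/2 + j) (r(j) = (j - 1)/(j - 3/2) = (-1 + j)/(-3/2 + j))
r(6)⁴ = (2*(-1 + 6)/(-3 + 2*6))⁴ = (2*5/(-3 + 12))⁴ = (2*5/9)⁴ = (2*(⅑)*5)⁴ = (10/9)⁴ = 10000/6561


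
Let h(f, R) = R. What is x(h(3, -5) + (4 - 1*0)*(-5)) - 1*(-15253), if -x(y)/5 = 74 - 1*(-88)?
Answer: 14443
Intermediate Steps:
x(y) = -810 (x(y) = -5*(74 - 1*(-88)) = -5*(74 + 88) = -5*162 = -810)
x(h(3, -5) + (4 - 1*0)*(-5)) - 1*(-15253) = -810 - 1*(-15253) = -810 + 15253 = 14443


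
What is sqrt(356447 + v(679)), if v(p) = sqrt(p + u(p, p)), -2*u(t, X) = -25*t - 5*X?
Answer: sqrt(356447 + 4*sqrt(679)) ≈ 597.12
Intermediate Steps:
u(t, X) = 5*X/2 + 25*t/2 (u(t, X) = -(-25*t - 5*X)/2 = 5*X/2 + 25*t/2)
v(p) = 4*sqrt(p) (v(p) = sqrt(p + (5*p/2 + 25*p/2)) = sqrt(p + 15*p) = sqrt(16*p) = 4*sqrt(p))
sqrt(356447 + v(679)) = sqrt(356447 + 4*sqrt(679))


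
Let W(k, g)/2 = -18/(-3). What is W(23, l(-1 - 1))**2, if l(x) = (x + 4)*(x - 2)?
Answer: 144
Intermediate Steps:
l(x) = (-2 + x)*(4 + x) (l(x) = (4 + x)*(-2 + x) = (-2 + x)*(4 + x))
W(k, g) = 12 (W(k, g) = 2*(-18/(-3)) = 2*(-18*(-1/3)) = 2*6 = 12)
W(23, l(-1 - 1))**2 = 12**2 = 144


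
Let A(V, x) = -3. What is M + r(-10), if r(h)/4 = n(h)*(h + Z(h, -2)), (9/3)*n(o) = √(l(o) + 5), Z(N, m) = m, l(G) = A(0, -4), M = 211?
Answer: 211 - 16*√2 ≈ 188.37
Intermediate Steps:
l(G) = -3
n(o) = √2/3 (n(o) = √(-3 + 5)/3 = √2/3)
r(h) = 4*√2*(-2 + h)/3 (r(h) = 4*((√2/3)*(h - 2)) = 4*((√2/3)*(-2 + h)) = 4*(√2*(-2 + h)/3) = 4*√2*(-2 + h)/3)
M + r(-10) = 211 + 4*√2*(-2 - 10)/3 = 211 + (4/3)*√2*(-12) = 211 - 16*√2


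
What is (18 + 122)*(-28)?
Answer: -3920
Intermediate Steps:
(18 + 122)*(-28) = 140*(-28) = -3920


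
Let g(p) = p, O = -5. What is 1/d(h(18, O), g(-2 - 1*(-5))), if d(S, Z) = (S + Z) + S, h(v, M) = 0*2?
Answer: ⅓ ≈ 0.33333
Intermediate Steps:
h(v, M) = 0
d(S, Z) = Z + 2*S
1/d(h(18, O), g(-2 - 1*(-5))) = 1/((-2 - 1*(-5)) + 2*0) = 1/((-2 + 5) + 0) = 1/(3 + 0) = 1/3 = ⅓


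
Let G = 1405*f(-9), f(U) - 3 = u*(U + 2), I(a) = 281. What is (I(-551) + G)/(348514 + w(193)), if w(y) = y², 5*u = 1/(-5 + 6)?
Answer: 2529/385763 ≈ 0.0065558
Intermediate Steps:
u = ⅕ (u = 1/(5*(-5 + 6)) = (⅕)/1 = (⅕)*1 = ⅕ ≈ 0.20000)
f(U) = 17/5 + U/5 (f(U) = 3 + (U + 2)/5 = 3 + (2 + U)/5 = 3 + (⅖ + U/5) = 17/5 + U/5)
G = 2248 (G = 1405*(17/5 + (⅕)*(-9)) = 1405*(17/5 - 9/5) = 1405*(8/5) = 2248)
(I(-551) + G)/(348514 + w(193)) = (281 + 2248)/(348514 + 193²) = 2529/(348514 + 37249) = 2529/385763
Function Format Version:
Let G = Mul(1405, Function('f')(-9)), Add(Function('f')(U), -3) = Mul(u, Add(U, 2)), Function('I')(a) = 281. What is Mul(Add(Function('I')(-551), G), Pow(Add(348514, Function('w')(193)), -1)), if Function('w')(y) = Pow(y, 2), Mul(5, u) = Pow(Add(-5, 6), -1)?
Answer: Rational(2529, 385763) ≈ 0.0065558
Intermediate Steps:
u = Rational(1, 5) (u = Mul(Rational(1, 5), Pow(Add(-5, 6), -1)) = Mul(Rational(1, 5), Pow(1, -1)) = Mul(Rational(1, 5), 1) = Rational(1, 5) ≈ 0.20000)
Function('f')(U) = Add(Rational(17, 5), Mul(Rational(1, 5), U)) (Function('f')(U) = Add(3, Mul(Rational(1, 5), Add(U, 2))) = Add(3, Mul(Rational(1, 5), Add(2, U))) = Add(3, Add(Rational(2, 5), Mul(Rational(1, 5), U))) = Add(Rational(17, 5), Mul(Rational(1, 5), U)))
G = 2248 (G = Mul(1405, Add(Rational(17, 5), Mul(Rational(1, 5), -9))) = Mul(1405, Add(Rational(17, 5), Rational(-9, 5))) = Mul(1405, Rational(8, 5)) = 2248)
Mul(Add(Function('I')(-551), G), Pow(Add(348514, Function('w')(193)), -1)) = Mul(Add(281, 2248), Pow(Add(348514, Pow(193, 2)), -1)) = Mul(2529, Pow(Add(348514, 37249), -1)) = Mul(2529, Pow(385763, -1)) = Mul(2529, Rational(1, 385763)) = Rational(2529, 385763)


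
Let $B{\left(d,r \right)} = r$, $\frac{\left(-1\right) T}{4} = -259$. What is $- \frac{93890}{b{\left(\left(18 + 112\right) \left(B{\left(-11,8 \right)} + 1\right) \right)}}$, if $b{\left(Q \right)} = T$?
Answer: $- \frac{46945}{518} \approx -90.627$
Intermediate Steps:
$T = 1036$ ($T = \left(-4\right) \left(-259\right) = 1036$)
$b{\left(Q \right)} = 1036$
$- \frac{93890}{b{\left(\left(18 + 112\right) \left(B{\left(-11,8 \right)} + 1\right) \right)}} = - \frac{93890}{1036} = \left(-93890\right) \frac{1}{1036} = - \frac{46945}{518}$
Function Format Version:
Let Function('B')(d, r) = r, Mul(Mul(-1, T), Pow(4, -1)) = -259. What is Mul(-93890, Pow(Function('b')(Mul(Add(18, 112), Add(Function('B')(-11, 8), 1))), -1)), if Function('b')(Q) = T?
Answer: Rational(-46945, 518) ≈ -90.627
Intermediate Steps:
T = 1036 (T = Mul(-4, -259) = 1036)
Function('b')(Q) = 1036
Mul(-93890, Pow(Function('b')(Mul(Add(18, 112), Add(Function('B')(-11, 8), 1))), -1)) = Mul(-93890, Pow(1036, -1)) = Mul(-93890, Rational(1, 1036)) = Rational(-46945, 518)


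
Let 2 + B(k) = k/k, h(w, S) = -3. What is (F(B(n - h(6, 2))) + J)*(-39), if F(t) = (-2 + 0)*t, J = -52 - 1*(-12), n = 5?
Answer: 1482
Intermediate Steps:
J = -40 (J = -52 + 12 = -40)
B(k) = -1 (B(k) = -2 + k/k = -2 + 1 = -1)
F(t) = -2*t
(F(B(n - h(6, 2))) + J)*(-39) = (-2*(-1) - 40)*(-39) = (2 - 40)*(-39) = -38*(-39) = 1482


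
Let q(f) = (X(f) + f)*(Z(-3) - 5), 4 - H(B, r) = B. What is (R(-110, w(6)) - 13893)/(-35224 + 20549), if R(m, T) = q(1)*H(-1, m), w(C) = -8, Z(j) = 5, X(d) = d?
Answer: 13893/14675 ≈ 0.94671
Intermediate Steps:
H(B, r) = 4 - B
q(f) = 0 (q(f) = (f + f)*(5 - 5) = (2*f)*0 = 0)
R(m, T) = 0 (R(m, T) = 0*(4 - 1*(-1)) = 0*(4 + 1) = 0*5 = 0)
(R(-110, w(6)) - 13893)/(-35224 + 20549) = (0 - 13893)/(-35224 + 20549) = -13893/(-14675) = -13893*(-1/14675) = 13893/14675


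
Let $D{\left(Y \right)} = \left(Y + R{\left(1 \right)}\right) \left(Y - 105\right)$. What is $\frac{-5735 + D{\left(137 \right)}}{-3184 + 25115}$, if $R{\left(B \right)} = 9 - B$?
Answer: $- \frac{1095}{21931} \approx -0.049929$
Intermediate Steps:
$D{\left(Y \right)} = \left(-105 + Y\right) \left(8 + Y\right)$ ($D{\left(Y \right)} = \left(Y + \left(9 - 1\right)\right) \left(Y - 105\right) = \left(Y + \left(9 - 1\right)\right) \left(-105 + Y\right) = \left(Y + 8\right) \left(-105 + Y\right) = \left(8 + Y\right) \left(-105 + Y\right) = \left(-105 + Y\right) \left(8 + Y\right)$)
$\frac{-5735 + D{\left(137 \right)}}{-3184 + 25115} = \frac{-5735 - \left(14129 - 18769\right)}{-3184 + 25115} = \frac{-5735 - -4640}{21931} = \left(-5735 + 4640\right) \frac{1}{21931} = \left(-1095\right) \frac{1}{21931} = - \frac{1095}{21931}$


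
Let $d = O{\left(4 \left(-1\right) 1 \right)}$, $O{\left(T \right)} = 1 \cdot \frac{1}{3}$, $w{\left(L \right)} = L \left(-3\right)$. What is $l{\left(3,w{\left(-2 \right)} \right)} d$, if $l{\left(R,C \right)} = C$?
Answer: $2$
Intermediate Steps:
$w{\left(L \right)} = - 3 L$
$O{\left(T \right)} = \frac{1}{3}$ ($O{\left(T \right)} = 1 \cdot \frac{1}{3} = \frac{1}{3}$)
$d = \frac{1}{3} \approx 0.33333$
$l{\left(3,w{\left(-2 \right)} \right)} d = \left(-3\right) \left(-2\right) \frac{1}{3} = 6 \cdot \frac{1}{3} = 2$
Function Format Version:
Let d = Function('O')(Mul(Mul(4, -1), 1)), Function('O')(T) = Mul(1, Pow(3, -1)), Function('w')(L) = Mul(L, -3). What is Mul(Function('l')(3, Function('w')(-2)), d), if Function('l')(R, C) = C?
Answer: 2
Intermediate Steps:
Function('w')(L) = Mul(-3, L)
Function('O')(T) = Rational(1, 3) (Function('O')(T) = Mul(1, Rational(1, 3)) = Rational(1, 3))
d = Rational(1, 3) ≈ 0.33333
Mul(Function('l')(3, Function('w')(-2)), d) = Mul(Mul(-3, -2), Rational(1, 3)) = Mul(6, Rational(1, 3)) = 2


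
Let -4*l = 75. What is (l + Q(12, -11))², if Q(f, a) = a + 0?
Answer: 14161/16 ≈ 885.06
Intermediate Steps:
Q(f, a) = a
l = -75/4 (l = -¼*75 = -75/4 ≈ -18.750)
(l + Q(12, -11))² = (-75/4 - 11)² = (-119/4)² = 14161/16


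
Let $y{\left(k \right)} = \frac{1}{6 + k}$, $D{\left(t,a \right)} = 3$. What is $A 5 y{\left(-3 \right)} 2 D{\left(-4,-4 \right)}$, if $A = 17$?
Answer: $170$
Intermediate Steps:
$A 5 y{\left(-3 \right)} 2 D{\left(-4,-4 \right)} = 17 \cdot 5 \frac{1}{6 - 3} \cdot 2 \cdot 3 = 17 \cdot 5 \cdot \frac{1}{3} \cdot 2 \cdot 3 = 17 \cdot 5 \cdot \frac{2}{3} \cdot 3 = 17 \cdot \frac{10}{3} \cdot 3 = \frac{170}{3} \cdot 3 = 170$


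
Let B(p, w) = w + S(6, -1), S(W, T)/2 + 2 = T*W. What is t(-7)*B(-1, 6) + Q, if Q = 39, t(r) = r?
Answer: 109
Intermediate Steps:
S(W, T) = -4 + 2*T*W (S(W, T) = -4 + 2*(T*W) = -4 + 2*T*W)
B(p, w) = -16 + w (B(p, w) = w + (-4 + 2*(-1)*6) = w + (-4 - 12) = w - 16 = -16 + w)
t(-7)*B(-1, 6) + Q = -7*(-16 + 6) + 39 = -7*(-10) + 39 = 70 + 39 = 109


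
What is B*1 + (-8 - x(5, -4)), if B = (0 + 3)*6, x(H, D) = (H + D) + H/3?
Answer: 22/3 ≈ 7.3333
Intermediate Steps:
x(H, D) = D + 4*H/3 (x(H, D) = (D + H) + H*(⅓) = (D + H) + H/3 = D + 4*H/3)
B = 18 (B = 3*6 = 18)
B*1 + (-8 - x(5, -4)) = 18*1 + (-8 - (-4 + (4/3)*5)) = 18 + (-8 - (-4 + 20/3)) = 18 + (-8 - 1*8/3) = 18 + (-8 - 8/3) = 18 - 32/3 = 22/3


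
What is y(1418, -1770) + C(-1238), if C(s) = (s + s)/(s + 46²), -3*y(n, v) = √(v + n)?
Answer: -1238/439 - 4*I*√22/3 ≈ -2.82 - 6.2539*I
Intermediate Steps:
y(n, v) = -√(n + v)/3 (y(n, v) = -√(v + n)/3 = -√(n + v)/3)
C(s) = 2*s/(2116 + s) (C(s) = (2*s)/(s + 2116) = (2*s)/(2116 + s) = 2*s/(2116 + s))
y(1418, -1770) + C(-1238) = -√(1418 - 1770)/3 + 2*(-1238)/(2116 - 1238) = -4*I*√22/3 + 2*(-1238)/878 = -4*I*√22/3 + 2*(-1238)*(1/878) = -4*I*√22/3 - 1238/439 = -1238/439 - 4*I*√22/3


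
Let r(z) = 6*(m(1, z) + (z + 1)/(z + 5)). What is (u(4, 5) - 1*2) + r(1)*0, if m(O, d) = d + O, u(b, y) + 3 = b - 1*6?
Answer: -7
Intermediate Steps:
u(b, y) = -9 + b (u(b, y) = -3 + (b - 1*6) = -3 + (b - 6) = -3 + (-6 + b) = -9 + b)
m(O, d) = O + d
r(z) = 6 + 6*z + 6*(1 + z)/(5 + z) (r(z) = 6*((1 + z) + (z + 1)/(z + 5)) = 6*((1 + z) + (1 + z)/(5 + z)) = 6*(1 + z + (1 + z)/(5 + z)) = 6 + 6*z + 6*(1 + z)/(5 + z))
(u(4, 5) - 1*2) + r(1)*0 = ((-9 + 4) - 1*2) + (6*(6 + 1² + 7*1)/(5 + 1))*0 = (-5 - 2) + (6*(6 + 1 + 7)/6)*0 = -7 + (6*(⅙)*14)*0 = -7 + 14*0 = -7 + 0 = -7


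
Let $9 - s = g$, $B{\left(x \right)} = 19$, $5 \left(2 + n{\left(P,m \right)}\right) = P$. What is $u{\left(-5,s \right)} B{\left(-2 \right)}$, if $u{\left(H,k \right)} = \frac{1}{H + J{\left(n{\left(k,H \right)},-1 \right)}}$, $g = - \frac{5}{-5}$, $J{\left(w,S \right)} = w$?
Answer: $- \frac{95}{27} \approx -3.5185$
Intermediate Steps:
$n{\left(P,m \right)} = -2 + \frac{P}{5}$
$g = 1$ ($g = \left(-5\right) \left(- \frac{1}{5}\right) = 1$)
$s = 8$ ($s = 9 - 1 = 8$)
$u{\left(H,k \right)} = \frac{1}{-2 + H + \frac{k}{5}}$ ($u{\left(H,k \right)} = \frac{1}{H + \left(-2 + \frac{k}{5}\right)} = \frac{1}{-2 + H + \frac{k}{5}}$)
$u{\left(-5,s \right)} B{\left(-2 \right)} = \frac{5}{-10 + 8 + 5 \left(-5\right)} 19 = \frac{5}{-10 + 8 - 25} \cdot 19 = \frac{5}{-27} \cdot 19 = 5 \left(- \frac{1}{27}\right) 19 = \left(- \frac{5}{27}\right) 19 = - \frac{95}{27}$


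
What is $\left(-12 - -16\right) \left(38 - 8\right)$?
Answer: $120$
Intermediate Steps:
$\left(-12 - -16\right) \left(38 - 8\right) = \left(-12 + 16\right) 30 = 4 \cdot 30 = 120$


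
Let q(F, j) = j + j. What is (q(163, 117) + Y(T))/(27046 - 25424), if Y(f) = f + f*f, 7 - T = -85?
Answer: 4395/811 ≈ 5.4192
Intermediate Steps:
q(F, j) = 2*j
T = 92 (T = 7 - 1*(-85) = 7 + 85 = 92)
Y(f) = f + f²
(q(163, 117) + Y(T))/(27046 - 25424) = (2*117 + 92*(1 + 92))/(27046 - 25424) = (234 + 92*93)/1622 = (234 + 8556)*(1/1622) = 8790*(1/1622) = 4395/811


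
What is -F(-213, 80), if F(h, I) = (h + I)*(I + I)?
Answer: 21280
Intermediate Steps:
F(h, I) = 2*I*(I + h) (F(h, I) = (I + h)*(2*I) = 2*I*(I + h))
-F(-213, 80) = -2*80*(80 - 213) = -2*80*(-133) = -1*(-21280) = 21280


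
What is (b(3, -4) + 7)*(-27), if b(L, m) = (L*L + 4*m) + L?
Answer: -81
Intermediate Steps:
b(L, m) = L + L² + 4*m (b(L, m) = (L² + 4*m) + L = L + L² + 4*m)
(b(3, -4) + 7)*(-27) = ((3 + 3² + 4*(-4)) + 7)*(-27) = ((3 + 9 - 16) + 7)*(-27) = (-4 + 7)*(-27) = 3*(-27) = -81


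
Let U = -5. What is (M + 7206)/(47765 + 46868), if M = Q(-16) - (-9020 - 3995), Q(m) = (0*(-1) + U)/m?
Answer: 323541/1514128 ≈ 0.21368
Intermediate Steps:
Q(m) = -5/m (Q(m) = (0*(-1) - 5)/m = (0 - 5)/m = -5/m)
M = 208245/16 (M = -5/(-16) - (-9020 - 3995) = -5*(-1/16) - 1*(-13015) = 5/16 + 13015 = 208245/16 ≈ 13015.)
(M + 7206)/(47765 + 46868) = (208245/16 + 7206)/(47765 + 46868) = (323541/16)/94633 = (323541/16)*(1/94633) = 323541/1514128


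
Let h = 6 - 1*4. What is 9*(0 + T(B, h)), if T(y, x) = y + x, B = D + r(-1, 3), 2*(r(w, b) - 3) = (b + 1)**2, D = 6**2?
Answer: 441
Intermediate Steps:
D = 36
r(w, b) = 3 + (1 + b)**2/2 (r(w, b) = 3 + (b + 1)**2/2 = 3 + (1 + b)**2/2)
h = 2 (h = 6 - 4 = 2)
B = 47 (B = 36 + (3 + (1 + 3)**2/2) = 36 + (3 + (1/2)*4**2) = 36 + (3 + (1/2)*16) = 36 + (3 + 8) = 36 + 11 = 47)
T(y, x) = x + y
9*(0 + T(B, h)) = 9*(0 + (2 + 47)) = 9*(0 + 49) = 9*49 = 441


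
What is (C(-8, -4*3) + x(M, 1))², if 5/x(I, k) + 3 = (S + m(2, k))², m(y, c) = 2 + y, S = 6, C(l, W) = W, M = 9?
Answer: 1343281/9409 ≈ 142.77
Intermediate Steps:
x(I, k) = 5/97 (x(I, k) = 5/(-3 + (6 + (2 + 2))²) = 5/(-3 + (6 + 4)²) = 5/(-3 + 10²) = 5/(-3 + 100) = 5/97)
(C(-8, -4*3) + x(M, 1))² = (-4*3 + 5/97)² = (-12 + 5/97)² = (-1159/97)² = 1343281/9409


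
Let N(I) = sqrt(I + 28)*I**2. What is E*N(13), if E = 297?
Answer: 50193*sqrt(41) ≈ 3.2139e+5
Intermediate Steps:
N(I) = I**2*sqrt(28 + I) (N(I) = sqrt(28 + I)*I**2 = I**2*sqrt(28 + I))
E*N(13) = 297*(13**2*sqrt(28 + 13)) = 297*(169*sqrt(41)) = 50193*sqrt(41)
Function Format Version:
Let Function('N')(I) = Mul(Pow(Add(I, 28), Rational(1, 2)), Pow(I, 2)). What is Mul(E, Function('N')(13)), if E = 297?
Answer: Mul(50193, Pow(41, Rational(1, 2))) ≈ 3.2139e+5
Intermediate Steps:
Function('N')(I) = Mul(Pow(I, 2), Pow(Add(28, I), Rational(1, 2))) (Function('N')(I) = Mul(Pow(Add(28, I), Rational(1, 2)), Pow(I, 2)) = Mul(Pow(I, 2), Pow(Add(28, I), Rational(1, 2))))
Mul(E, Function('N')(13)) = Mul(297, Mul(Pow(13, 2), Pow(Add(28, 13), Rational(1, 2)))) = Mul(297, Mul(169, Pow(41, Rational(1, 2)))) = Mul(50193, Pow(41, Rational(1, 2)))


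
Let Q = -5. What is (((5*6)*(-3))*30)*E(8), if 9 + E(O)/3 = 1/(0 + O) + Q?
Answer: 224775/2 ≈ 1.1239e+5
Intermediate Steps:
E(O) = -42 + 3/O (E(O) = -27 + 3*(1/(0 + O) - 5) = -27 + 3*(1/O - 5) = -27 + 3*(-5 + 1/O) = -27 + (-15 + 3/O) = -42 + 3/O)
(((5*6)*(-3))*30)*E(8) = (((5*6)*(-3))*30)*(-42 + 3/8) = ((30*(-3))*30)*(-42 + 3*(⅛)) = (-90*30)*(-42 + 3/8) = -2700*(-333/8) = 224775/2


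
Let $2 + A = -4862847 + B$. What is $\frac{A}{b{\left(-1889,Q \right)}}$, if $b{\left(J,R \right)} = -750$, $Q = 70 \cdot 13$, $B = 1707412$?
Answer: $\frac{3155437}{750} \approx 4207.3$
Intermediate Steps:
$A = -3155437$ ($A = -2 + \left(-4862847 + 1707412\right) = -2 - 3155435 = -3155437$)
$Q = 910$
$\frac{A}{b{\left(-1889,Q \right)}} = - \frac{3155437}{-750} = \left(-3155437\right) \left(- \frac{1}{750}\right) = \frac{3155437}{750}$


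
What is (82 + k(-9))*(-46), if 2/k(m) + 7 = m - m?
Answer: -26312/7 ≈ -3758.9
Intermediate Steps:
k(m) = -2/7 (k(m) = 2/(-7 + (m - m)) = 2/(-7 + 0) = 2/(-7) = 2*(-1/7) = -2/7)
(82 + k(-9))*(-46) = (82 - 2/7)*(-46) = (572/7)*(-46) = -26312/7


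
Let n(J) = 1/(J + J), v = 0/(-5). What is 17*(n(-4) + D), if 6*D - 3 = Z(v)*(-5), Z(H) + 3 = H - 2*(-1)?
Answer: 493/24 ≈ 20.542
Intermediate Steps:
v = 0 (v = 0*(-⅕) = 0)
Z(H) = -1 + H (Z(H) = -3 + (H - 2*(-1)) = -3 + (H + 2) = -3 + (2 + H) = -1 + H)
n(J) = 1/(2*J)
D = 4/3 (D = ½ + ((-1 + 0)*(-5))/6 = ½ + (-1*(-5))/6 = ½ + (⅙)*5 = ½ + ⅚ = 4/3 ≈ 1.3333)
17*(n(-4) + D) = 17*((½)/(-4) + 4/3) = 17*((½)*(-¼) + 4/3) = 17*(-⅛ + 4/3) = 17*(29/24) = 493/24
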